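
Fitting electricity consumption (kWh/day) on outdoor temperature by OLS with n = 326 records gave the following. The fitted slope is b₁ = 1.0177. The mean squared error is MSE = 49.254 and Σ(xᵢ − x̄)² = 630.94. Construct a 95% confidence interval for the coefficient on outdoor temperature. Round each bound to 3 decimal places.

(0.468, 1.567)

SE(b₁) = √(MSE/Sₓₓ) = √(49.254/630.94) = 0.2794.
df = n − 2 = 324.
t* = t_{0.025, 324} = 1.967313.
Margin = t* × SE = 1.967313 × 0.2794 = 0.54967.
CI: 1.0177 ± 0.54967 → (0.468, 1.567).
With 95% confidence, each one-unit increase in outdoor temperature is associated with a change of between 0.468 and 1.567 kWh/day in electricity consumption.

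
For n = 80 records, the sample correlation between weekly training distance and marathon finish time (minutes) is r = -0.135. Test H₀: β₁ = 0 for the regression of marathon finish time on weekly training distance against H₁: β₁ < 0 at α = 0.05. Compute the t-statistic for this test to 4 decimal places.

t = -1.2033

t = r·√(n − 2)/√(1 − r²) = -0.135·√78/√0.981775 = -1.2033.
df = n − 2 = 78.
One-sided p ≈ 0.1162, which is ≥ 0.05, so fail to reject H₀.
The data do not give significant evidence of a linear association between weekly training distance and marathon finish time.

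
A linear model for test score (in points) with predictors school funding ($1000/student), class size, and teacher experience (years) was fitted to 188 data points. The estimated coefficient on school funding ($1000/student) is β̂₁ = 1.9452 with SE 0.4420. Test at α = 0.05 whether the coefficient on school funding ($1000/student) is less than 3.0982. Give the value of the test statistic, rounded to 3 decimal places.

H₀: β₁ = 3.0982 vs H₁: β₁ < 3.0982.
t = (β̂₁ − β₁⁰)/SE = (1.9452 − 3.0982) / 0.4420 = -2.609.
df = n − k − 1 = 188 − 3 − 1 = 184.
One-sided p ≈ 0.0049, which is < 0.05, so reject H₀.
There is evidence that the true slope on school funding ($1000/student) is below 3.0982 points per unit, holding the other predictors fixed.

t = -2.609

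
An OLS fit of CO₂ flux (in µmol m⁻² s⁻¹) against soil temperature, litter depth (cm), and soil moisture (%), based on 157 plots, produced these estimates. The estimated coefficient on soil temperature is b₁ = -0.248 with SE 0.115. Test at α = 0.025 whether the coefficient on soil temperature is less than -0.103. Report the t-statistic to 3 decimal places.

t = -1.261

H₀: β₁ = -0.103 vs H₁: β₁ < -0.103.
t = (b₁ − β₁⁰)/SE = (-0.248 − (-0.103)) / 0.115 = -1.261.
df = n − k − 1 = 157 − 3 − 1 = 153.
One-sided p ≈ 0.1046, which is ≥ 0.025, so fail to reject H₀.
The data do not give significant evidence that the true slope on soil temperature is below -0.103 µmol m⁻² s⁻¹ per unit, holding the other predictors fixed.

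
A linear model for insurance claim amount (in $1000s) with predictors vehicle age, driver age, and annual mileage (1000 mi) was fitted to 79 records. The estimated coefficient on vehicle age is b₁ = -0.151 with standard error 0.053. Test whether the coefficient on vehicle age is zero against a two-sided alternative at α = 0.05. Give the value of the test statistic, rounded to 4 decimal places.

t = -2.8491

H₀: β₁ = 0 vs H₁: β₁ ≠ 0.
t = (b₁ − β₁⁰)/SE = -0.151 / 0.053 = -2.8491.
df = n − k − 1 = 79 − 3 − 1 = 75.
Two-sided p ≈ 0.0057, which is < 0.05, so reject H₀.
There is evidence that vehicle age is associated with insurance claim amount, holding the other predictors fixed.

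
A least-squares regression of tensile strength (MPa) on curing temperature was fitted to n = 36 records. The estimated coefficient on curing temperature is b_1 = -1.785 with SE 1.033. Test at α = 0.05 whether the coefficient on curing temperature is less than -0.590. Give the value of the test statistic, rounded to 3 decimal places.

H₀: β₁ = -0.590 vs H₁: β₁ < -0.590.
t = (b_1 − β₁⁰)/SE = (-1.785 − (-0.590)) / 1.033 = -1.157.
df = n − 2 = 36 − 2 = 34.
One-sided p ≈ 0.1277, which is ≥ 0.05, so fail to reject H₀.
The data do not give significant evidence that the true slope on curing temperature is below -0.590 MPa per unit.

t = -1.157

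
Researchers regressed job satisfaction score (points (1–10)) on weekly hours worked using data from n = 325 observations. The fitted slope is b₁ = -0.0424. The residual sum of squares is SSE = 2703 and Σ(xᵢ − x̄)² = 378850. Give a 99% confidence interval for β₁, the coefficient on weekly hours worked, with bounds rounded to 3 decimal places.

(-0.055, -0.030)

MSE = SSE/(n − 2) = 2703/323 = 8.36842.
SE(b₁) = √(MSE/Sₓₓ) = √(8.36842/378850) = 0.00469989.
df = n − 2 = 323.
t* = t_{0.005, 323} = 2.591136.
Margin = t* × SE = 2.591136 × 0.00469989 = 0.01218.
CI: -0.0424 ± 0.01218 → (-0.055, -0.030).
With 99% confidence, each one-unit increase in weekly hours worked is associated with a change of between -0.055 and -0.030 points (1–10) in job satisfaction score.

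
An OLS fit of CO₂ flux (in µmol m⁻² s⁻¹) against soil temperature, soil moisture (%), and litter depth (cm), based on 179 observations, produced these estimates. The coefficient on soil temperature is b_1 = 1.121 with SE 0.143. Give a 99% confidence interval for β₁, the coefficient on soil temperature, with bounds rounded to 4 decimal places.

(0.7486, 1.4934)

df = n − k − 1 = 179 − 3 − 1 = 175.
t* = t_{0.005, 175} = 2.604215.
Margin = t* × SE = 2.604215 × 0.143 = 0.372403.
CI: 1.121 ± 0.372403 → (0.7486, 1.4934).
With 99% confidence, each one-unit increase in soil temperature is associated with a change of between 0.7486 and 1.4934 µmol m⁻² s⁻¹ in CO₂ flux, holding the other predictors fixed.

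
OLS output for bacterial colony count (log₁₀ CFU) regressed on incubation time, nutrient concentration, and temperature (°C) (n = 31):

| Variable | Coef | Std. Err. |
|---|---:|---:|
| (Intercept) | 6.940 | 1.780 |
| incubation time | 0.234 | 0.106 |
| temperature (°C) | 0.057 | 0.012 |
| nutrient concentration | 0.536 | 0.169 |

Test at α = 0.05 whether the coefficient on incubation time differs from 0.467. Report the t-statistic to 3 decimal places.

Read off: b = 0.234, SE = 0.106 for incubation time.
H₀: β₁ = 0.467 vs H₁: β₁ ≠ 0.467.
t = (0.234 − 0.467) / 0.106 = -2.198.
df = n − k − 1 = 31 − 3 − 1 = 27.
Two-sided p ≈ 0.0367, which is < 0.05, so reject H₀.
There is evidence that the true slope on incubation time differs from 0.467 log₁₀ CFU per unit, holding the other predictors fixed.

t = -2.198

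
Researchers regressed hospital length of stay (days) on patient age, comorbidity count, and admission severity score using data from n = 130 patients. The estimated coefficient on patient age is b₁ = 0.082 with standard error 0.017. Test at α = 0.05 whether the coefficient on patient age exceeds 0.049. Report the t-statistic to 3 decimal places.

t = 1.941

H₀: β₁ = 0.049 vs H₁: β₁ > 0.049.
t = (b₁ − β₁⁰)/SE = (0.082 − 0.049) / 0.017 = 1.941.
df = n − k − 1 = 130 − 3 − 1 = 126.
One-sided p ≈ 0.0272, which is < 0.05, so reject H₀.
There is evidence that the true slope on patient age exceeds 0.049 days per unit, holding the other predictors fixed.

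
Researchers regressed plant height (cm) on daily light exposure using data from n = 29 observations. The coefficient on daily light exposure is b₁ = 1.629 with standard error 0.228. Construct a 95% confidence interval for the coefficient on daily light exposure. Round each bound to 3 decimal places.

df = n − 2 = 29 − 2 = 27.
t* = t_{0.025, 27} = 2.051831.
Margin = t* × SE = 2.051831 × 0.228 = 0.46782.
CI: 1.629 ± 0.46782 → (1.161, 2.097).
With 95% confidence, each one-unit increase in daily light exposure is associated with a change of between 1.161 and 2.097 cm in plant height.

(1.161, 2.097)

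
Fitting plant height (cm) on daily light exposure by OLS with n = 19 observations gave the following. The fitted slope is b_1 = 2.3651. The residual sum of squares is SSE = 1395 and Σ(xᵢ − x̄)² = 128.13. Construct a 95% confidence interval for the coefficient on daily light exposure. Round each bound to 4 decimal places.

(0.6767, 4.0535)

MSE = SSE/(n − 2) = 1395/17 = 82.0588.
SE(b_1) = √(MSE/Sₓₓ) = √(82.0588/128.13) = 0.800271.
df = n − 2 = 17.
t* = t_{0.025, 17} = 2.109816.
Margin = t* × SE = 2.109816 × 0.800271 = 1.688425.
CI: 2.3651 ± 1.688425 → (0.6767, 4.0535).
With 95% confidence, each one-unit increase in daily light exposure is associated with a change of between 0.6767 and 4.0535 cm in plant height.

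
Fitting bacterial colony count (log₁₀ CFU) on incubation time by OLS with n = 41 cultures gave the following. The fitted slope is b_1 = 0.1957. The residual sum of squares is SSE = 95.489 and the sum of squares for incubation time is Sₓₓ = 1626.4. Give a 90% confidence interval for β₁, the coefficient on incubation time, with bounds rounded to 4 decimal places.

(0.1303, 0.2611)

MSE = SSE/(n − 2) = 95.489/39 = 2.44844.
SE(b_1) = √(MSE/Sₓₓ) = √(2.44844/1626.4) = 0.0387999.
df = n − 2 = 39.
t* = t_{0.05, 39} = 1.684875.
Margin = t* × SE = 1.684875 × 0.0387999 = 0.065373.
CI: 0.1957 ± 0.065373 → (0.1303, 0.2611).
With 90% confidence, each one-unit increase in incubation time is associated with a change of between 0.1303 and 0.2611 log₁₀ CFU in bacterial colony count.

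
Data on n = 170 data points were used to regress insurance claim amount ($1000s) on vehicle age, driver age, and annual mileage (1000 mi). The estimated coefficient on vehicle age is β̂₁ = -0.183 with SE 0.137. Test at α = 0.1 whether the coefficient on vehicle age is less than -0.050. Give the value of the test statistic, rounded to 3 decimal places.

t = -0.971

H₀: β₁ = -0.050 vs H₁: β₁ < -0.050.
t = (β̂₁ − β₁⁰)/SE = (-0.183 − (-0.050)) / 0.137 = -0.971.
df = n − k − 1 = 170 − 3 − 1 = 166.
One-sided p ≈ 0.1665, which is ≥ 0.1, so fail to reject H₀.
The data do not give significant evidence that the true slope on vehicle age is below -0.050 $1000s per unit, holding the other predictors fixed.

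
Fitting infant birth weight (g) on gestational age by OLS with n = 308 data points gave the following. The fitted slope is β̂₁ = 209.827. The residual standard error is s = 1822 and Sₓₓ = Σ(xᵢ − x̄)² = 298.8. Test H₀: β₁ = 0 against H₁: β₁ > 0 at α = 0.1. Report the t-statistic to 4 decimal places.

t = 1.9907

SE(β̂₁) = s/√Sₓₓ = 1822/√298.8 = 105.404.
t = 209.827 / 105.404 = 1.9907.
df = n − 2 = 306.
One-sided p ≈ 0.0237, which is < 0.1, so reject H₀.
There is evidence that the true slope on gestational age is positive.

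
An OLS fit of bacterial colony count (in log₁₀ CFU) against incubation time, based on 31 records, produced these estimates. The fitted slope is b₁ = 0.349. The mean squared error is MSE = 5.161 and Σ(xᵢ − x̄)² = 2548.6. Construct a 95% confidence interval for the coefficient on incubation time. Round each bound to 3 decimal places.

SE(b₁) = √(MSE/Sₓₓ) = √(5.161/2548.6) = 0.0450004.
df = n − 2 = 29.
t* = t_{0.025, 29} = 2.04523.
Margin = t* × SE = 2.04523 × 0.0450004 = 0.09204.
CI: 0.349 ± 0.09204 → (0.257, 0.441).
With 95% confidence, each one-unit increase in incubation time is associated with a change of between 0.257 and 0.441 log₁₀ CFU in bacterial colony count.

(0.257, 0.441)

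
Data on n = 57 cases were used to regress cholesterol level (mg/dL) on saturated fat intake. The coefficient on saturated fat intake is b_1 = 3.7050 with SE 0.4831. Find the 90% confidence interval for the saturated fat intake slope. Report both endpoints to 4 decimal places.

(2.8968, 4.5132)

df = n − 2 = 57 − 2 = 55.
t* = t_{0.05, 55} = 1.673034.
Margin = t* × SE = 1.673034 × 0.4831 = 0.808243.
CI: 3.7050 ± 0.808243 → (2.8968, 4.5132).
With 90% confidence, each one-unit increase in saturated fat intake is associated with a change of between 2.8968 and 4.5132 mg/dL in cholesterol level.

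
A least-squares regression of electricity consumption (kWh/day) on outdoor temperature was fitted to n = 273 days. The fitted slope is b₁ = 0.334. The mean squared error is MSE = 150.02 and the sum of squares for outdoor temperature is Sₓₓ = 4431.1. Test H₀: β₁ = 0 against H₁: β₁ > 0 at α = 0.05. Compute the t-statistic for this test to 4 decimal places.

SE(b₁) = √(MSE/Sₓₓ) = √(150.02/4431.1) = 0.184.
t = 0.334 / 0.184 = 1.8152.
df = n − 2 = 271.
One-sided p ≈ 0.0353, which is < 0.05, so reject H₀.
There is evidence that the true slope on outdoor temperature is positive.

t = 1.8152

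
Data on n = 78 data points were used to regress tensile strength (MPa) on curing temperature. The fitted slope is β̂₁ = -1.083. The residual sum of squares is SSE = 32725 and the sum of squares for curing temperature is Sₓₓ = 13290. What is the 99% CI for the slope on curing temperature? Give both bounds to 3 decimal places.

MSE = SSE/(n − 2) = 32725/76 = 430.592.
SE(β̂₁) = √(MSE/Sₓₓ) = √(430.592/13290) = 0.179999.
df = n − 2 = 76.
t* = t_{0.005, 76} = 2.642078.
Margin = t* × SE = 2.642078 × 0.179999 = 0.47557.
CI: -1.083 ± 0.47557 → (-1.559, -0.607).
With 99% confidence, each one-unit increase in curing temperature is associated with a change of between -1.559 and -0.607 MPa in tensile strength.

(-1.559, -0.607)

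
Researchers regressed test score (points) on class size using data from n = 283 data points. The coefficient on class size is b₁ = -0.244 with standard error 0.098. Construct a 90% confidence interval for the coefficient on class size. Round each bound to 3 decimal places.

df = n − 2 = 283 − 2 = 281.
t* = t_{0.05, 281} = 1.650294.
Margin = t* × SE = 1.650294 × 0.098 = 0.16173.
CI: -0.244 ± 0.16173 → (-0.406, -0.082).
With 90% confidence, each one-unit increase in class size is associated with a change of between -0.406 and -0.082 points in test score.

(-0.406, -0.082)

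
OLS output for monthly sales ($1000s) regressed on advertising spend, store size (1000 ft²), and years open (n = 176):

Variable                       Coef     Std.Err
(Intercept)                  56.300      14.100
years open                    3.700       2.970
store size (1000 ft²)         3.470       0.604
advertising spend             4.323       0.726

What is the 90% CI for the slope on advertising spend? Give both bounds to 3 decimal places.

Read off: b = 4.323, SE = 0.726 for advertising spend.
df = n − k − 1 = 176 − 3 − 1 = 172.
t* = t_{0.05, 172} = 1.653761.
Margin = t* × SE = 1.653761 × 0.726 = 1.20063.
CI: 4.323 ± 1.20063 → (3.122, 5.524).

(3.122, 5.524)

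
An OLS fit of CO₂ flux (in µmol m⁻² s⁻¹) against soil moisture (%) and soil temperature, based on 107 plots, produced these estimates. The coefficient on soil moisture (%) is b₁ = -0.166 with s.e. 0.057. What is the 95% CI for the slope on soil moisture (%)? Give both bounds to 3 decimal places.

df = n − k − 1 = 107 − 2 − 1 = 104.
t* = t_{0.025, 104} = 1.983038.
Margin = t* × SE = 1.983038 × 0.057 = 0.11303.
CI: -0.166 ± 0.11303 → (-0.279, -0.053).
With 95% confidence, each one-unit increase in soil moisture (%) is associated with a change of between -0.279 and -0.053 µmol m⁻² s⁻¹ in CO₂ flux, holding the other predictors fixed.

(-0.279, -0.053)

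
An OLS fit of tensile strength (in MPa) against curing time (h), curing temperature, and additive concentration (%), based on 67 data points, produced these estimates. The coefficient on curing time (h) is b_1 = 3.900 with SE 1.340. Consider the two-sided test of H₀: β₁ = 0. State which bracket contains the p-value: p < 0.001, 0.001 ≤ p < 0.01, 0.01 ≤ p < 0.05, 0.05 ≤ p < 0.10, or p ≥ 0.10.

t = 3.900 / 1.340 = 2.910.
df = n − k − 1 = 67 − 3 − 1 = 63.
Two-sided p = 2·P(T_{63} > |t|) ≈ 0.0050.
So 0.001 ≤ p < 0.01.

0.001 ≤ p < 0.01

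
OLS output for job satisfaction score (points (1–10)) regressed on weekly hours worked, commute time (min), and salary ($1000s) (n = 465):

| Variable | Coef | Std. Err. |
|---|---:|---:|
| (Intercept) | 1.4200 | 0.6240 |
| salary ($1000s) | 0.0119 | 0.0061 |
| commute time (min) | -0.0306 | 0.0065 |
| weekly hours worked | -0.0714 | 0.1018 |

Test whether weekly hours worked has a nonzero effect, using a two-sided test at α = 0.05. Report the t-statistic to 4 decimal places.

t = -0.7014

Read off: b = -0.0714, SE = 0.1018 for weekly hours worked.
H₀: β₁ = 0 vs H₁: β₁ ≠ 0.
t = -0.0714 / 0.1018 = -0.7014.
df = n − k − 1 = 465 − 3 − 1 = 461.
Two-sided p ≈ 0.4834, which is ≥ 0.05, so fail to reject H₀.
The data do not give significant evidence of an association between weekly hours worked and job satisfaction score, after adjusting for the other predictors.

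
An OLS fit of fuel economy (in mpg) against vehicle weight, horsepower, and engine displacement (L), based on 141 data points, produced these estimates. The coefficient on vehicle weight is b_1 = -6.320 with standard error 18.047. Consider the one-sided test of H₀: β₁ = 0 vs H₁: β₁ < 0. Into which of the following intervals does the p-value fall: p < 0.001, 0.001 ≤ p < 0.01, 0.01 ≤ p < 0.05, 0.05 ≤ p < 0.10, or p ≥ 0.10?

p ≥ 0.10

t = -6.320 / 18.047 = -0.350.
df = n − k − 1 = 141 − 3 − 1 = 137.
One-sided p = P(T_{137} < t) ≈ 0.3634.
So p ≥ 0.10.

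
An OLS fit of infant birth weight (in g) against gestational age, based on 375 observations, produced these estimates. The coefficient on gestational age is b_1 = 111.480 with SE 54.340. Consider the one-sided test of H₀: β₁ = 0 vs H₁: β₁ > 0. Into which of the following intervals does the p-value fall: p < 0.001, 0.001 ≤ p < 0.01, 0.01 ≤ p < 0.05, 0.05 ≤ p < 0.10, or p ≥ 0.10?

t = 111.480 / 54.340 = 2.052.
df = n − 2 = 375 − 2 = 373.
One-sided p = P(T_{373} > t) ≈ 0.0205.
So 0.01 ≤ p < 0.05.

0.01 ≤ p < 0.05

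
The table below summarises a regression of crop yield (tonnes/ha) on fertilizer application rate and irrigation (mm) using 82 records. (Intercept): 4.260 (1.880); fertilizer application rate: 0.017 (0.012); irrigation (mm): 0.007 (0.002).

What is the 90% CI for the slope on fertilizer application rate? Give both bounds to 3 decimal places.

Read off: b = 0.017, SE = 0.012 for fertilizer application rate.
df = n − k − 1 = 82 − 2 − 1 = 79.
t* = t_{0.05, 79} = 1.664371.
Margin = t* × SE = 1.664371 × 0.012 = 0.01997.
CI: 0.017 ± 0.01997 → (-0.003, 0.037).

(-0.003, 0.037)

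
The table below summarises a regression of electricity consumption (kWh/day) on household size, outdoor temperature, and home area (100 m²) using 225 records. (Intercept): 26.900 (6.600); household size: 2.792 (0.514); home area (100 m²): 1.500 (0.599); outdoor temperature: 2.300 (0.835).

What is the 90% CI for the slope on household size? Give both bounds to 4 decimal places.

(1.9430, 3.6410)

Read off: b = 2.792, SE = 0.514 for household size.
df = n − k − 1 = 225 − 3 − 1 = 221.
t* = t_{0.05, 221} = 1.651778.
Margin = t* × SE = 1.651778 × 0.514 = 0.849014.
CI: 2.792 ± 0.849014 → (1.9430, 3.6410).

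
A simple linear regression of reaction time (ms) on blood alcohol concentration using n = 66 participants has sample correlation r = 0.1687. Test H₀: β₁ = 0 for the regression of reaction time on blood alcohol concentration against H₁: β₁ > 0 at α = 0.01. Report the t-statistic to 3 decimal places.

t = 1.369

t = r·√(n − 2)/√(1 − r²) = 0.1687·√64/√0.97154 = 1.369.
df = n − 2 = 64.
One-sided p ≈ 0.0879, which is ≥ 0.01, so fail to reject H₀.
The data do not give significant evidence of a linear association between blood alcohol concentration and reaction time.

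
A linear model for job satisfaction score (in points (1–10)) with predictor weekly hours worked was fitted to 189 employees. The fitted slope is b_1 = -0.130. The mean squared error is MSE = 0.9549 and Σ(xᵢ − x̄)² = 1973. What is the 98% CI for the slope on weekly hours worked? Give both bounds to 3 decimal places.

(-0.182, -0.078)

SE(b_1) = √(MSE/Sₓₓ) = √(0.9549/1973) = 0.0219996.
df = n − 2 = 187.
t* = t_{0.01, 187} = 2.346454.
Margin = t* × SE = 2.346454 × 0.0219996 = 0.05162.
CI: -0.130 ± 0.05162 → (-0.182, -0.078).
With 98% confidence, each one-unit increase in weekly hours worked is associated with a change of between -0.182 and -0.078 points (1–10) in job satisfaction score.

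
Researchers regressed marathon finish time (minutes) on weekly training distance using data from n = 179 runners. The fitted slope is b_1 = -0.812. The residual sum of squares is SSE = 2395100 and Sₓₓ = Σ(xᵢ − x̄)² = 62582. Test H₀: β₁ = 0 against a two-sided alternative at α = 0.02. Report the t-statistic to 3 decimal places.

MSE = SSE/(n − 2) = 2395100/177 = 13531.6.
SE(b_1) = √(MSE/Sₓₓ) = √(13531.6/62582) = 0.464997.
t = -0.812 / 0.464997 = -1.746.
df = n − 2 = 177.
Two-sided p ≈ 0.0825, which is ≥ 0.02, so fail to reject H₀.
The data do not give significant evidence of an association between weekly training distance and marathon finish time.

t = -1.746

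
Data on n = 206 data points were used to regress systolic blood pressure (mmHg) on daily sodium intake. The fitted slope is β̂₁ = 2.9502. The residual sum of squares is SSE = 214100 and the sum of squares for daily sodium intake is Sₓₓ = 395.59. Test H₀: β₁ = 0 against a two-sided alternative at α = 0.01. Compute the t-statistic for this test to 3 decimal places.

t = 1.811

MSE = SSE/(n − 2) = 214100/204 = 1049.51.
SE(β̂₁) = √(MSE/Sₓₓ) = √(1049.51/395.59) = 1.62881.
t = 2.9502 / 1.62881 = 1.811.
df = n − 2 = 204.
Two-sided p ≈ 0.0716, which is ≥ 0.01, so fail to reject H₀.
The data do not give significant evidence of an association between daily sodium intake and systolic blood pressure.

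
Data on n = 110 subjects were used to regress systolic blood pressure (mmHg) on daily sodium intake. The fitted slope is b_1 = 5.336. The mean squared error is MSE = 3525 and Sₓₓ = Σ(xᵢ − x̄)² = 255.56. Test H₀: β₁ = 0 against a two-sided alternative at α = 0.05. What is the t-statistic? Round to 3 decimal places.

SE(b_1) = √(MSE/Sₓₓ) = √(3525/255.56) = 3.71392.
t = 5.336 / 3.71392 = 1.437.
df = n − 2 = 108.
Two-sided p ≈ 0.1537, which is ≥ 0.05, so fail to reject H₀.
The data do not give significant evidence of an association between daily sodium intake and systolic blood pressure.

t = 1.437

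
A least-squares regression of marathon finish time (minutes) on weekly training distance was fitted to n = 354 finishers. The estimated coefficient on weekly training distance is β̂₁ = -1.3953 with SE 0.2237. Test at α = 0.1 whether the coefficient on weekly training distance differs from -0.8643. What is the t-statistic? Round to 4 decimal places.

H₀: β₁ = -0.8643 vs H₁: β₁ ≠ -0.8643.
t = (β̂₁ − β₁⁰)/SE = (-1.3953 − (-0.8643)) / 0.2237 = -2.3737.
df = n − 2 = 354 − 2 = 352.
Two-sided p ≈ 0.0181, which is < 0.1, so reject H₀.
There is evidence that the true slope on weekly training distance differs from -0.8643 minutes per unit.

t = -2.3737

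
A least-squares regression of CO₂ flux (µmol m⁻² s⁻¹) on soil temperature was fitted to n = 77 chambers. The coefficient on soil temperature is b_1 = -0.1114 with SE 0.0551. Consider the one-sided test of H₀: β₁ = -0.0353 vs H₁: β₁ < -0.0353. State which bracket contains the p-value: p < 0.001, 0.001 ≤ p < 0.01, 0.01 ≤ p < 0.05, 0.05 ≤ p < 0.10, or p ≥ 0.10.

0.05 ≤ p < 0.10

t = (-0.1114 − (-0.0353)) / 0.0551 = -1.381.
df = n − 2 = 77 − 2 = 75.
One-sided p = P(T_{75} < t) ≈ 0.0857.
So 0.05 ≤ p < 0.10.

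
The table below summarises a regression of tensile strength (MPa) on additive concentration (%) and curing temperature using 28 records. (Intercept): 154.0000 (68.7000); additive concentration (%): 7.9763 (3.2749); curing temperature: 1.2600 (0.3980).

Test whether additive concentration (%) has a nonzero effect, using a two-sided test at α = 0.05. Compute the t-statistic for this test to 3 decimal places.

t = 2.436

Read off: b = 7.9763, SE = 3.2749 for additive concentration (%).
H₀: β₁ = 0 vs H₁: β₁ ≠ 0.
t = 7.9763 / 3.2749 = 2.436.
df = n − k − 1 = 28 − 2 − 1 = 25.
Two-sided p ≈ 0.0223, which is < 0.05, so reject H₀.
There is evidence that additive concentration (%) is associated with tensile strength, holding the other predictors fixed.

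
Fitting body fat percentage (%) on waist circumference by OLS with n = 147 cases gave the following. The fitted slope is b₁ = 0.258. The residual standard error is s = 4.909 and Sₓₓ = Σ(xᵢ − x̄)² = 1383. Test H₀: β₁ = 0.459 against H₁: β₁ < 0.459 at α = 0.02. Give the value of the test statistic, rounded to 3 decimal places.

t = -1.523

SE(b₁) = s/√Sₓₓ = 4.909/√1383 = 0.132002.
t = (0.258 − 0.459) / 0.132002 = -1.523.
df = n − 2 = 145.
One-sided p ≈ 0.0650, which is ≥ 0.02, so fail to reject H₀.
The data do not give significant evidence that the true slope on waist circumference is below 0.459 % per unit.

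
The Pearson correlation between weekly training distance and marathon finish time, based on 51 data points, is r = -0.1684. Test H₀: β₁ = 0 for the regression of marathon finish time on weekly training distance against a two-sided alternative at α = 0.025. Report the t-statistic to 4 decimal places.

t = -1.1959

t = r·√(n − 2)/√(1 − r²) = -0.1684·√49/√0.971641 = -1.1959.
df = n − 2 = 49.
Two-sided p ≈ 0.2375, which is ≥ 0.025, so fail to reject H₀.
The data do not give significant evidence of a linear association between weekly training distance and marathon finish time.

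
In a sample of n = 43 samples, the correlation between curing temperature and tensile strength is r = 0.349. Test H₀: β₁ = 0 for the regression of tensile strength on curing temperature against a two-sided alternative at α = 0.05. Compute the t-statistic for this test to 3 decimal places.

t = 2.385

t = r·√(n − 2)/√(1 − r²) = 0.349·√41/√0.878199 = 2.385.
df = n − 2 = 41.
Two-sided p ≈ 0.0218, which is < 0.05, so reject H₀.
There is evidence of a linear association between curing temperature and tensile strength.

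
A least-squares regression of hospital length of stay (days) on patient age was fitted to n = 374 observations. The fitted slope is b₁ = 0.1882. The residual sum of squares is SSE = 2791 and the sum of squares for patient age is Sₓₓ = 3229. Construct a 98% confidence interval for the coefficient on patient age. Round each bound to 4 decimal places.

MSE = SSE/(n − 2) = 2791/372 = 7.50269.
SE(b₁) = √(MSE/Sₓₓ) = √(7.50269/3229) = 0.048203.
df = n − 2 = 372.
t* = t_{0.01, 372} = 2.336414.
Margin = t* × SE = 2.336414 × 0.048203 = 0.112622.
CI: 0.1882 ± 0.112622 → (0.0756, 0.3008).
With 98% confidence, each one-unit increase in patient age is associated with a change of between 0.0756 and 0.3008 days in hospital length of stay.

(0.0756, 0.3008)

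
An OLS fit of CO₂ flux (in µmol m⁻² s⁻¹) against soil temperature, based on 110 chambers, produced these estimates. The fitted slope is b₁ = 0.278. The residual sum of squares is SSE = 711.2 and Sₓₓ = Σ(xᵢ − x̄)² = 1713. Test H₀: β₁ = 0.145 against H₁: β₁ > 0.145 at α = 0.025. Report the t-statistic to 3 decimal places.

t = 2.145

MSE = SSE/(n − 2) = 711.2/108 = 6.58519.
SE(b₁) = √(MSE/Sₓₓ) = √(6.58519/1713) = 0.0620019.
t = (0.278 − 0.145) / 0.0620019 = 2.145.
df = n − 2 = 108.
One-sided p ≈ 0.0171, which is < 0.025, so reject H₀.
There is evidence that the true slope on soil temperature exceeds 0.145 µmol m⁻² s⁻¹ per unit.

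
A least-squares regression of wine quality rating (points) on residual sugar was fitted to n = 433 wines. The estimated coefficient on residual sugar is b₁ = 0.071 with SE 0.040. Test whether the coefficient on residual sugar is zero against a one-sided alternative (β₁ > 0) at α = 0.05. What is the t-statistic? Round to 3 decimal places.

t = 1.775

H₀: β₁ = 0 vs H₁: β₁ > 0.
t = (b₁ − β₁⁰)/SE = 0.071 / 0.040 = 1.775.
df = n − 2 = 433 − 2 = 431.
One-sided p ≈ 0.0383, which is < 0.05, so reject H₀.
There is evidence that the true slope on residual sugar is positive.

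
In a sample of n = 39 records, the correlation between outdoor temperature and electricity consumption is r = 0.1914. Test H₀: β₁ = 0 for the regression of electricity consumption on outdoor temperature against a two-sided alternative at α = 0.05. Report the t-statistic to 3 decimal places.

t = r·√(n − 2)/√(1 − r²) = 0.1914·√37/√0.963366 = 1.186.
df = n − 2 = 37.
Two-sided p ≈ 0.2431, which is ≥ 0.05, so fail to reject H₀.
The data do not give significant evidence of a linear association between outdoor temperature and electricity consumption.

t = 1.186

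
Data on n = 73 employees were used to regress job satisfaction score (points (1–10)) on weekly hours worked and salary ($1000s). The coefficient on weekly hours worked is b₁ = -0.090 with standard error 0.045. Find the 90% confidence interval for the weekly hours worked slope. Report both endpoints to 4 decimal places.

df = n − k − 1 = 73 − 2 − 1 = 70.
t* = t_{0.05, 70} = 1.666914.
Margin = t* × SE = 1.666914 × 0.045 = 0.075011.
CI: -0.090 ± 0.075011 → (-0.1650, -0.0150).
With 90% confidence, each one-unit increase in weekly hours worked is associated with a change of between -0.1650 and -0.0150 points (1–10) in job satisfaction score, holding the other predictors fixed.

(-0.1650, -0.0150)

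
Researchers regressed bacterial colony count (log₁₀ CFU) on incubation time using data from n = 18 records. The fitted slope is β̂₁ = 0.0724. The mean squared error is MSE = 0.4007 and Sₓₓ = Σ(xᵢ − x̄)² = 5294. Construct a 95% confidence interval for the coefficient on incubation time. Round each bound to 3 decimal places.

SE(β̂₁) = √(MSE/Sₓₓ) = √(0.4007/5294) = 0.00869997.
df = n − 2 = 16.
t* = t_{0.025, 16} = 2.119905.
Margin = t* × SE = 2.119905 × 0.00869997 = 0.01844.
CI: 0.0724 ± 0.01844 → (0.054, 0.091).
With 95% confidence, each one-unit increase in incubation time is associated with a change of between 0.054 and 0.091 log₁₀ CFU in bacterial colony count.

(0.054, 0.091)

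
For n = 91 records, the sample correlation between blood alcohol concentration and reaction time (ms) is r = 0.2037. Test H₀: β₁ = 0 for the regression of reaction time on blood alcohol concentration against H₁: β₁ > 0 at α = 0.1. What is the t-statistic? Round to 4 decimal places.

t = 1.9629

t = r·√(n − 2)/√(1 − r²) = 0.2037·√89/√0.958506 = 1.9629.
df = n − 2 = 89.
One-sided p ≈ 0.0264, which is < 0.1, so reject H₀.
There is evidence of a linear association between blood alcohol concentration and reaction time.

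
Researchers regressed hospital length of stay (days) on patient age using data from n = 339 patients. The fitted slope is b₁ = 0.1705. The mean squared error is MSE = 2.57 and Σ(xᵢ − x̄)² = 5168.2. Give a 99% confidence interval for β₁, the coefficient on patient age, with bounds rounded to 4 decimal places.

(0.1127, 0.2283)

SE(b₁) = √(MSE/Sₓₓ) = √(2.57/5168.2) = 0.0222996.
df = n − 2 = 337.
t* = t_{0.005, 337} = 2.590497.
Margin = t* × SE = 2.590497 × 0.0222996 = 0.057767.
CI: 0.1705 ± 0.057767 → (0.1127, 0.2283).
With 99% confidence, each one-unit increase in patient age is associated with a change of between 0.1127 and 0.2283 days in hospital length of stay.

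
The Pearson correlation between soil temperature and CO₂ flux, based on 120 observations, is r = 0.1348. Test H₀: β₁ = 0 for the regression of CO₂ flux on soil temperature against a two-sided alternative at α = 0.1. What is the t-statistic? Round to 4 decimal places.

t = 1.4778

t = r·√(n − 2)/√(1 − r²) = 0.1348·√118/√0.981829 = 1.4778.
df = n − 2 = 118.
Two-sided p ≈ 0.1421, which is ≥ 0.1, so fail to reject H₀.
The data do not give significant evidence of a linear association between soil temperature and CO₂ flux.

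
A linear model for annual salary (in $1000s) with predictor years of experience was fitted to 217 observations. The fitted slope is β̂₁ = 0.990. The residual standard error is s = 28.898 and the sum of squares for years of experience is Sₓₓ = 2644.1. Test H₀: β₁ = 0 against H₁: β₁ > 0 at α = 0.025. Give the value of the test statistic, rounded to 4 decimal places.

SE(β̂₁) = s/√Sₓₓ = 28.898/√2644.1 = 0.56199.
t = 0.990 / 0.56199 = 1.7616.
df = n − 2 = 215.
One-sided p ≈ 0.0398, which is ≥ 0.025, so fail to reject H₀.
The data do not give significant evidence that the true slope on years of experience is positive.

t = 1.7616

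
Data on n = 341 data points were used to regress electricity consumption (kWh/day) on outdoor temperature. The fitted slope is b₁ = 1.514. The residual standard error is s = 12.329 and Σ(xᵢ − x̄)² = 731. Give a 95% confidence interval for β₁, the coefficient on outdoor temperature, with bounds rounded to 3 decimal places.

(0.617, 2.411)

SE(b₁) = s/√Sₓₓ = 12.329/√731 = 0.456005.
df = n − 2 = 339.
t* = t_{0.025, 339} = 1.966986.
Margin = t* × SE = 1.966986 × 0.456005 = 0.89695.
CI: 1.514 ± 0.89695 → (0.617, 2.411).
With 95% confidence, each one-unit increase in outdoor temperature is associated with a change of between 0.617 and 2.411 kWh/day in electricity consumption.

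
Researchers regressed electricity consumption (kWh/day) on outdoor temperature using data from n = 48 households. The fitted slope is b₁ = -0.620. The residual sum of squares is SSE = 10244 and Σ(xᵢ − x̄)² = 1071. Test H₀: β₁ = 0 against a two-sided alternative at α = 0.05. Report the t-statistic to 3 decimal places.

t = -1.360

MSE = SSE/(n − 2) = 10244/46 = 222.696.
SE(b₁) = √(MSE/Sₓₓ) = √(222.696/1071) = 0.455996.
t = -0.620 / 0.455996 = -1.360.
df = n − 2 = 46.
Two-sided p ≈ 0.1806, which is ≥ 0.05, so fail to reject H₀.
The data do not give significant evidence of an association between outdoor temperature and electricity consumption.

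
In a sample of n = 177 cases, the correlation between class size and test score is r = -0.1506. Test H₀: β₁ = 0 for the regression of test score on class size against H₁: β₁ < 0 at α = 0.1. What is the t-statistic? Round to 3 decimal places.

t = r·√(n − 2)/√(1 − r²) = -0.1506·√175/√0.97732 = -2.015.
df = n − 2 = 175.
One-sided p ≈ 0.0227, which is < 0.1, so reject H₀.
There is evidence of a linear association between class size and test score.

t = -2.015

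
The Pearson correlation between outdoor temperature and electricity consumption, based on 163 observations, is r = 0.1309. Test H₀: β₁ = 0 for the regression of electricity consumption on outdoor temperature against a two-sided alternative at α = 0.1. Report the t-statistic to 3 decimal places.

t = r·√(n − 2)/√(1 − r²) = 0.1309·√161/√0.982865 = 1.675.
df = n − 2 = 161.
Two-sided p ≈ 0.0958, which is < 0.1, so reject H₀.
There is evidence of a linear association between outdoor temperature and electricity consumption.

t = 1.675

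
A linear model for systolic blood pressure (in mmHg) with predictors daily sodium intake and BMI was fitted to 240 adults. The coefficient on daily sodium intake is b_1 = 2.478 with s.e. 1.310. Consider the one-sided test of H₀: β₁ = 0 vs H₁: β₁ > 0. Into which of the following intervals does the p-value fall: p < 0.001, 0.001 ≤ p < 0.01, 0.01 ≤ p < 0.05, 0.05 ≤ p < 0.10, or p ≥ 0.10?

t = 2.478 / 1.310 = 1.892.
df = n − k − 1 = 240 − 2 − 1 = 237.
One-sided p = P(T_{237} > t) ≈ 0.0299.
So 0.01 ≤ p < 0.05.

0.01 ≤ p < 0.05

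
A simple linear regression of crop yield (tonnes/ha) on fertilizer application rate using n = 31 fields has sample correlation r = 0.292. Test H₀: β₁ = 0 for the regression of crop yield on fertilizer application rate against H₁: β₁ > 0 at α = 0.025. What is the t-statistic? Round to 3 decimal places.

t = 1.644

t = r·√(n − 2)/√(1 − r²) = 0.292·√29/√0.914736 = 1.644.
df = n − 2 = 29.
One-sided p ≈ 0.0555, which is ≥ 0.025, so fail to reject H₀.
The data do not give significant evidence of a linear association between fertilizer application rate and crop yield.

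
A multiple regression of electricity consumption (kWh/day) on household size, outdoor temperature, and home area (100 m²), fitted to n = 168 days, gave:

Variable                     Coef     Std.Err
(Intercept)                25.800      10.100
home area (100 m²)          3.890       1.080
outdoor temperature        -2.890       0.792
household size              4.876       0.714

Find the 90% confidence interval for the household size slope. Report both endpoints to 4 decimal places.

(3.6949, 6.0571)

Read off: b = 4.876, SE = 0.714 for household size.
df = n − k − 1 = 168 − 3 − 1 = 164.
t* = t_{0.05, 164} = 1.654198.
Margin = t* × SE = 1.654198 × 0.714 = 1.181097.
CI: 4.876 ± 1.181097 → (3.6949, 6.0571).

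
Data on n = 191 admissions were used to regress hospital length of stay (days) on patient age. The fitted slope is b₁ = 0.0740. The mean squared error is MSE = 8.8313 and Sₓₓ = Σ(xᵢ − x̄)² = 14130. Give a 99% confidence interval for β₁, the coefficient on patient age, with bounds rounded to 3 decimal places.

(0.009, 0.139)

SE(b₁) = √(MSE/Sₓₓ) = √(8.8313/14130) = 0.0250001.
df = n − 2 = 189.
t* = t_{0.005, 189} = 2.602092.
Margin = t* × SE = 2.602092 × 0.0250001 = 0.06505.
CI: 0.0740 ± 0.06505 → (0.009, 0.139).
With 99% confidence, each one-unit increase in patient age is associated with a change of between 0.009 and 0.139 days in hospital length of stay.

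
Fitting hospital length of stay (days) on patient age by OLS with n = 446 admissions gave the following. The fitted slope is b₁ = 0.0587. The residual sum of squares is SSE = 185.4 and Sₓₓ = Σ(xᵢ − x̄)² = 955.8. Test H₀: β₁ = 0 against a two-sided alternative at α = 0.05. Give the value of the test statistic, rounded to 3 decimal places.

t = 2.808

MSE = SSE/(n − 2) = 185.4/444 = 0.417568.
SE(b₁) = √(MSE/Sₓₓ) = √(0.417568/955.8) = 0.0209016.
t = 0.0587 / 0.0209016 = 2.808.
df = n − 2 = 444.
Two-sided p ≈ 0.0052, which is < 0.05, so reject H₀.
There is evidence that patient age is associated with hospital length of stay.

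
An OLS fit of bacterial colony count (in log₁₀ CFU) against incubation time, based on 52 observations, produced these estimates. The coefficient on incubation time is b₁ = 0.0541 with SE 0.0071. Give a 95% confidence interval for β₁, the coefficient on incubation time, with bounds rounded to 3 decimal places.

df = n − 2 = 52 − 2 = 50.
t* = t_{0.025, 50} = 2.008559.
Margin = t* × SE = 2.008559 × 0.0071 = 0.01426.
CI: 0.0541 ± 0.01426 → (0.040, 0.068).
With 95% confidence, each one-unit increase in incubation time is associated with a change of between 0.040 and 0.068 log₁₀ CFU in bacterial colony count.

(0.040, 0.068)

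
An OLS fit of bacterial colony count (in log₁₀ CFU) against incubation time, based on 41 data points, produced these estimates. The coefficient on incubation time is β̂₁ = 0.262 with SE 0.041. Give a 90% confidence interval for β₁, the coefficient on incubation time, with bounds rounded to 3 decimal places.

(0.193, 0.331)

df = n − 2 = 41 − 2 = 39.
t* = t_{0.05, 39} = 1.684875.
Margin = t* × SE = 1.684875 × 0.041 = 0.06908.
CI: 0.262 ± 0.06908 → (0.193, 0.331).
With 90% confidence, each one-unit increase in incubation time is associated with a change of between 0.193 and 0.331 log₁₀ CFU in bacterial colony count.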